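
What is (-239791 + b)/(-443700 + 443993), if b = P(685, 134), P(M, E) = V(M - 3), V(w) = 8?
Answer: -239783/293 ≈ -818.37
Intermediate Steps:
P(M, E) = 8
b = 8
(-239791 + b)/(-443700 + 443993) = (-239791 + 8)/(-443700 + 443993) = -239783/293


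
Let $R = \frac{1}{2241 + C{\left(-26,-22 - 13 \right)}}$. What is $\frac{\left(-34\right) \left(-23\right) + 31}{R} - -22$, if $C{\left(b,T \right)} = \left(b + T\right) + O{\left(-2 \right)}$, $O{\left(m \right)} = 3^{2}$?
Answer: $1779679$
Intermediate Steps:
$O{\left(m \right)} = 9$
$C{\left(b,T \right)} = 9 + T + b$ ($C{\left(b,T \right)} = \left(b + T\right) + 9 = \left(T + b\right) + 9 = 9 + T + b$)
$R = \frac{1}{2189}$ ($R = \frac{1}{2241 - 52} = \frac{1}{2189} \approx 0.00045683$)
$\frac{\left(-34\right) \left(-23\right) + 31}{R} - -22 = \left(\left(-34\right) \left(-23\right) + 31\right) \frac{1}{\frac{1}{2189}} - -22 = \left(782 + 31\right) 2189 + 22 = 813 \cdot 2189 + 22 = 1779657 + 22 = 1779679$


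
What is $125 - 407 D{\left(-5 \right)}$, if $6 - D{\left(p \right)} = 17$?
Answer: $4602$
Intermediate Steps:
$D{\left(p \right)} = -11$ ($D{\left(p \right)} = 6 - 17 = -11$)
$125 - 407 D{\left(-5 \right)} = 125 - -4477 = 125 + 4477 = 4602$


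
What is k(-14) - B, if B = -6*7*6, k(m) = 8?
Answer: 260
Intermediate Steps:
B = -252 (B = -42*6 = -252)
k(-14) - B = 8 - 1*(-252) = 8 + 252 = 260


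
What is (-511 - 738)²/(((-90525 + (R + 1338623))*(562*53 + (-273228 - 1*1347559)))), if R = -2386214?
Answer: 1560001/1810743694116 ≈ 8.6153e-7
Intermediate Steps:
(-511 - 738)²/(((-90525 + (R + 1338623))*(562*53 + (-273228 - 1*1347559)))) = (-511 - 738)²/(((-90525 + (-2386214 + 1338623))*(562*53 + (-273228 - 1*1347559)))) = (-1249)²/(((-90525 - 1047591)*(29786 + (-273228 - 1347559)))) = 1560001/((-1138116*(29786 - 1620787))) = 1560001/((-1138116*(-1591001))) = 1560001/1810743694116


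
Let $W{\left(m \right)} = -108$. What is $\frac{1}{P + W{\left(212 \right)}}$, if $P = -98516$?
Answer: $- \frac{1}{98624} \approx -1.014 \cdot 10^{-5}$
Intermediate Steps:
$\frac{1}{P + W{\left(212 \right)}} = \frac{1}{-98516 - 108} = \frac{1}{-98624} = - \frac{1}{98624}$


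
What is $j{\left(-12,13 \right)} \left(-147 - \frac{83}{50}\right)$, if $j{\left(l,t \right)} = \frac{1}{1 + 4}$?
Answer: $- \frac{7433}{250} \approx -29.732$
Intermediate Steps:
$j{\left(l,t \right)} = \frac{1}{5}$
$j{\left(-12,13 \right)} \left(-147 - \frac{83}{50}\right) = \frac{-147 - \frac{83}{50}}{5} = \frac{1}{5} \left(- \frac{7433}{50}\right) = - \frac{7433}{250}$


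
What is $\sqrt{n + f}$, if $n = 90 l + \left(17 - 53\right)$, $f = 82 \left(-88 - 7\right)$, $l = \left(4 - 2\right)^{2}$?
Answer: $i \sqrt{7466} \approx 86.406 i$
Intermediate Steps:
$l = 4$ ($l = 2^{2} = 4$)
$f = -7790$ ($f = 82 \left(-95\right) = -7790$)
$n = 324$ ($n = 90 \cdot 4 + \left(17 - 53\right) = 360 + \left(17 - 53\right) = 360 - 36 = 324$)
$\sqrt{n + f} = \sqrt{324 - 7790} = \sqrt{-7466} = i \sqrt{7466}$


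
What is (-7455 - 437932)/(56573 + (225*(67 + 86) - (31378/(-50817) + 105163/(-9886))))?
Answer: -223752123435594/45720943959355 ≈ -4.8939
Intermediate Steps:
(-7455 - 437932)/(56573 + (225*(67 + 86) - (31378/(-50817) + 105163/(-9886)))) = -445387/(56573 + (225*153 - (31378*(-1/50817) + 105163*(-1/9886)))) = -445387/(56573 + (34425 - (-31378/50817 - 105163/9886))) = -445387/(56573 + (34425 - 1*(-5654271079/502376862))) = -445387/(56573 + (34425 + 5654271079/502376862)) = -445387/(56573 + 17299977745429/502376862) = -445387/45720943959355/502376862 = -445387*502376862/45720943959355 = -223752123435594/45720943959355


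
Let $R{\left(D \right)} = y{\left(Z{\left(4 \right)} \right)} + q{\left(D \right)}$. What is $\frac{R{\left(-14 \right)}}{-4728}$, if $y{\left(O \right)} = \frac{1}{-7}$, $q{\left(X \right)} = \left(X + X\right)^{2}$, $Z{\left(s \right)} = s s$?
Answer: $- \frac{1829}{11032} \approx -0.16579$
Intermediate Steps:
$Z{\left(s \right)} = s^{2}$
$q{\left(X \right)} = 4 X^{2}$ ($q{\left(X \right)} = \left(2 X\right)^{2} = 4 X^{2}$)
$y{\left(O \right)} = - \frac{1}{7}$
$R{\left(D \right)} = - \frac{1}{7} + 4 D^{2}$
$\frac{R{\left(-14 \right)}}{-4728} = \frac{- \frac{1}{7} + 4 \left(-14\right)^{2}}{-4728} = \left(- \frac{1}{7} + 4 \cdot 196\right) \left(- \frac{1}{4728}\right) = \left(- \frac{1}{7} + 784\right) \left(- \frac{1}{4728}\right) = \frac{5487}{7} \left(- \frac{1}{4728}\right) = - \frac{1829}{11032}$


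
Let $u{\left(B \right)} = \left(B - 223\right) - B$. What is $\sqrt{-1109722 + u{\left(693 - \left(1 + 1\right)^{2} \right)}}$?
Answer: $i \sqrt{1109945} \approx 1053.5 i$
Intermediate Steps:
$u{\left(B \right)} = -223$ ($u{\left(B \right)} = \left(-223 + B\right) - B = -223$)
$\sqrt{-1109722 + u{\left(693 - \left(1 + 1\right)^{2} \right)}} = \sqrt{-1109722 - 223} = \sqrt{-1109945} = i \sqrt{1109945}$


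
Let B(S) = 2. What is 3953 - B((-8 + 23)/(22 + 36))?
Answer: 3951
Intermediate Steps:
3953 - B((-8 + 23)/(22 + 36)) = 3953 - 1*2 = 3953 - 2 = 3951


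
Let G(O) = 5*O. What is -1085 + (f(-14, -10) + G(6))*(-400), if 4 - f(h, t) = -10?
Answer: -18685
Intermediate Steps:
f(h, t) = 14 (f(h, t) = 4 - 1*(-10) = 4 + 10 = 14)
-1085 + (f(-14, -10) + G(6))*(-400) = -1085 + (14 + 5*6)*(-400) = -1085 + (14 + 30)*(-400) = -1085 + 44*(-400) = -1085 - 17600 = -18685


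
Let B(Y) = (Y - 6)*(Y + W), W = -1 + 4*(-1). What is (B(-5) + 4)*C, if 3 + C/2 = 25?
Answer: 5016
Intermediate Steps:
C = 44 (C = -6 + 2*25 = -6 + 50 = 44)
W = -5 (W = -1 - 4 = -5)
B(Y) = (-6 + Y)*(-5 + Y) (B(Y) = (Y - 6)*(Y - 5) = (-6 + Y)*(-5 + Y))
(B(-5) + 4)*C = ((30 + (-5)**2 - 11*(-5)) + 4)*44 = ((30 + 25 + 55) + 4)*44 = (110 + 4)*44 = 114*44 = 5016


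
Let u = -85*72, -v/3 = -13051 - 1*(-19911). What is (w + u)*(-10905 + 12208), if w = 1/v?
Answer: -164112330103/20580 ≈ -7.9744e+6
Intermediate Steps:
v = -20580 (v = -3*(-13051 - 1*(-19911)) = -3*(-13051 + 19911) = -3*6860 = -20580)
u = -6120
w = -1/20580 (w = 1/(-20580) = -1/20580 ≈ -4.8591e-5)
(w + u)*(-10905 + 12208) = (-1/20580 - 6120)*(-10905 + 12208) = -125949601/20580*1303 = -164112330103/20580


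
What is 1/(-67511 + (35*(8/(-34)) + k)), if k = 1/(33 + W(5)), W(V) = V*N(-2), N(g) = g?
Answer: -391/26400004 ≈ -1.4811e-5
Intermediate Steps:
W(V) = -2*V (W(V) = V*(-2) = -2*V)
k = 1/23 (k = 1/(33 - 2*5) = 1/(33 - 10) = 1/23 ≈ 0.043478)
1/(-67511 + (35*(8/(-34)) + k)) = 1/(-67511 + (35*(8/(-34)) + 1/23)) = 1/(-67511 + (35*(8*(-1/34)) + 1/23)) = 1/(-67511 + (35*(-4/17) + 1/23)) = 1/(-67511 + (-140/17 + 1/23)) = 1/(-67511 - 3203/391) = 1/(-26400004/391) = -391/26400004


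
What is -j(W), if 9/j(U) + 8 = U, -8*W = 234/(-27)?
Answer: 108/83 ≈ 1.3012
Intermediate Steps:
W = 13/12 (W = -117/(4*(-27)) = -117*(-1)/(4*27) = -⅛*(-26/3) = 13/12 ≈ 1.0833)
j(U) = 9/(-8 + U)
-j(W) = -9/(-8 + 13/12) = -9/(-83/12) = -9*(-12)/83 = -1*(-108/83) = 108/83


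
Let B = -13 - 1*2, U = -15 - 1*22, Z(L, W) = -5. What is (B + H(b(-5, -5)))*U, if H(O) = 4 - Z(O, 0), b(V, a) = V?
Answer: 222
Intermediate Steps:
U = -37 (U = -15 - 22 = -37)
H(O) = 9 (H(O) = 4 - 1*(-5) = 4 + 5 = 9)
B = -15 (B = -13 - 2 = -15)
(B + H(b(-5, -5)))*U = (-15 + 9)*(-37) = -6*(-37) = 222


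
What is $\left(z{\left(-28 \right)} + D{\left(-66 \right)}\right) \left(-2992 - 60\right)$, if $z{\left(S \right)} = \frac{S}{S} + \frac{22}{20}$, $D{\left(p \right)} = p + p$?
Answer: $\frac{1982274}{5} \approx 3.9646 \cdot 10^{5}$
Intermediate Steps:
$D{\left(p \right)} = 2 p$
$z{\left(S \right)} = \frac{21}{10}$ ($z{\left(S \right)} = 1 + 22 \cdot \frac{1}{20} = 1 + \frac{11}{10} = \frac{21}{10}$)
$\left(z{\left(-28 \right)} + D{\left(-66 \right)}\right) \left(-2992 - 60\right) = \left(\frac{21}{10} + 2 \left(-66\right)\right) \left(-2992 - 60\right) = \left(\frac{21}{10} - 132\right) \left(-3052\right) = \left(- \frac{1299}{10}\right) \left(-3052\right) = \frac{1982274}{5}$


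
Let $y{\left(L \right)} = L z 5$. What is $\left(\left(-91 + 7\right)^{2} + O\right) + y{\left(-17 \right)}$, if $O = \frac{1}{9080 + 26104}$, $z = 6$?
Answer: $\frac{230314465}{35184} \approx 6546.0$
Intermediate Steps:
$O = \frac{1}{35184} \approx 2.8422 \cdot 10^{-5}$
$y{\left(L \right)} = 30 L$ ($y{\left(L \right)} = L 6 \cdot 5 = 6 L 5 = 30 L$)
$\left(\left(-91 + 7\right)^{2} + O\right) + y{\left(-17 \right)} = \left(\left(-91 + 7\right)^{2} + \frac{1}{35184}\right) + 30 \left(-17\right) = \left(\left(-84\right)^{2} + \frac{1}{35184}\right) - 510 = \left(7056 + \frac{1}{35184}\right) - 510 = \frac{248258305}{35184} - 510 = \frac{230314465}{35184}$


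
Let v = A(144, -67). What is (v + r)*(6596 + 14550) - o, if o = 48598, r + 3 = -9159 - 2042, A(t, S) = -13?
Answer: -237243280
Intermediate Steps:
v = -13
r = -11204 (r = -3 + (-9159 - 2042) = -3 - 11201 = -11204)
(v + r)*(6596 + 14550) - o = (-13 - 11204)*(6596 + 14550) - 1*48598 = -11217*21146 - 48598 = -237194682 - 48598 = -237243280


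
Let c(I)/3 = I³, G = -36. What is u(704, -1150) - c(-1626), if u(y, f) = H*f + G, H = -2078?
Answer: 12899216792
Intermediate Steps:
c(I) = 3*I³
u(y, f) = -36 - 2078*f (u(y, f) = -2078*f - 36 = -36 - 2078*f)
u(704, -1150) - c(-1626) = (-36 - 2078*(-1150)) - 3*(-1626)³ = (-36 + 2389700) - 3*(-4298942376) = 2389664 - 1*(-12896827128) = 2389664 + 12896827128 = 12899216792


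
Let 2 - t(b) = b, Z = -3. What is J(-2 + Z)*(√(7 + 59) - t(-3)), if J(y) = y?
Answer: 25 - 5*√66 ≈ -15.620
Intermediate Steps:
t(b) = 2 - b
J(-2 + Z)*(√(7 + 59) - t(-3)) = (-2 - 3)*(√(7 + 59) - (2 - 1*(-3))) = -5*(√66 - (2 + 3)) = -5*(√66 - 1*5) = -5*(√66 - 5) = -5*(-5 + √66) = 25 - 5*√66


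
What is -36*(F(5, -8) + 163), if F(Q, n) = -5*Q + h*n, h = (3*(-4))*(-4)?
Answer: 8856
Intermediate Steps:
h = 48 (h = -12*(-4) = 48)
F(Q, n) = -5*Q + 48*n
-36*(F(5, -8) + 163) = -36*((-5*5 + 48*(-8)) + 163) = -36*((-25 - 384) + 163) = -36*(-409 + 163) = -36*(-246) = 8856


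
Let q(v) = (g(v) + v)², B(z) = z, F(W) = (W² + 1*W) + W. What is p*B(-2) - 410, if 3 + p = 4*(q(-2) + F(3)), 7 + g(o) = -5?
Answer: -2092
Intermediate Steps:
F(W) = W² + 2*W (F(W) = (W² + W) + W = (W + W²) + W = W² + 2*W)
g(o) = -12 (g(o) = -7 - 5 = -12)
q(v) = (-12 + v)²
p = 841 (p = -3 + 4*((-12 - 2)² + 3*(2 + 3)) = -3 + 4*((-14)² + 3*5) = -3 + 4*(196 + 15) = -3 + 4*211 = -3 + 844 = 841)
p*B(-2) - 410 = 841*(-2) - 410 = -1682 - 410 = -2092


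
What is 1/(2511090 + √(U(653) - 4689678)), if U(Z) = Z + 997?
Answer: 139505/350309870896 - I*√130223/1050929612688 ≈ 3.9823e-7 - 3.4338e-10*I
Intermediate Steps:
U(Z) = 997 + Z
1/(2511090 + √(U(653) - 4689678)) = 1/(2511090 + √((997 + 653) - 4689678)) = 1/(2511090 + √(1650 - 4689678)) = 1/(2511090 + √(-4688028)) = 1/(2511090 + 6*I*√130223)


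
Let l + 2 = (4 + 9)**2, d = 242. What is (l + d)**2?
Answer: 167281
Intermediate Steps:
l = 167 (l = -2 + (4 + 9)**2 = -2 + 13**2 = -2 + 169 = 167)
(l + d)**2 = (167 + 242)**2 = 409**2 = 167281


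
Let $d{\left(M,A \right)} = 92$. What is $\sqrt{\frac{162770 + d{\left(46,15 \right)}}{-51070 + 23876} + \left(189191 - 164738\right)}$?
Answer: $\frac{\sqrt{4519724517970}}{13597} \approx 156.36$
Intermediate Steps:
$\sqrt{\frac{162770 + d{\left(46,15 \right)}}{-51070 + 23876} + \left(189191 - 164738\right)} = \sqrt{\frac{162770 + 92}{-51070 + 23876} + \left(189191 - 164738\right)} = \sqrt{\frac{162862}{-27194} + 24453} = \sqrt{162862 \left(- \frac{1}{27194}\right) + 24453} = \sqrt{- \frac{81431}{13597} + 24453} = \sqrt{\frac{332406010}{13597}} = \frac{\sqrt{4519724517970}}{13597}$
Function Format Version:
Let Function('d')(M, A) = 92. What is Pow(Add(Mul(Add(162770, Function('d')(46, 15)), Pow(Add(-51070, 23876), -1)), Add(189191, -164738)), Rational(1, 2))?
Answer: Mul(Rational(1, 13597), Pow(4519724517970, Rational(1, 2))) ≈ 156.36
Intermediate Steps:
Pow(Add(Mul(Add(162770, Function('d')(46, 15)), Pow(Add(-51070, 23876), -1)), Add(189191, -164738)), Rational(1, 2)) = Pow(Add(Mul(Add(162770, 92), Pow(Add(-51070, 23876), -1)), Add(189191, -164738)), Rational(1, 2)) = Pow(Add(Mul(162862, Pow(-27194, -1)), 24453), Rational(1, 2)) = Pow(Add(Mul(162862, Rational(-1, 27194)), 24453), Rational(1, 2)) = Pow(Add(Rational(-81431, 13597), 24453), Rational(1, 2)) = Pow(Rational(332406010, 13597), Rational(1, 2)) = Mul(Rational(1, 13597), Pow(4519724517970, Rational(1, 2)))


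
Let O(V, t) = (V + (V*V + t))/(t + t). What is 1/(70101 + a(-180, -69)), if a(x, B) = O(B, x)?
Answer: 15/1051327 ≈ 1.4268e-5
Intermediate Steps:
O(V, t) = (V + t + V²)/(2*t) (O(V, t) = (V + (V² + t))/((2*t)) = (V + (t + V²))*(1/(2*t)) = (V + t + V²)*(1/(2*t)) = (V + t + V²)/(2*t))
a(x, B) = (B + x + B²)/(2*x)
1/(70101 + a(-180, -69)) = 1/(70101 + (½)*(-69 - 180 + (-69)²)/(-180)) = 1/(70101 + (½)*(-1/180)*(-69 - 180 + 4761)) = 1/(70101 + (½)*(-1/180)*4512) = 1/(70101 - 188/15) = 1/(1051327/15) = 15/1051327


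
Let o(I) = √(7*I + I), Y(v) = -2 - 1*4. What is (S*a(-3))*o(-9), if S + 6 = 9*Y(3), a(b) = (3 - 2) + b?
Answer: 720*I*√2 ≈ 1018.2*I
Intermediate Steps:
a(b) = 1 + b
Y(v) = -6 (Y(v) = -2 - 4 = -6)
S = -60 (S = -6 + 9*(-6) = -6 - 54 = -60)
o(I) = 2*√2*√I (o(I) = √(8*I) = 2*√2*√I)
(S*a(-3))*o(-9) = (-60*(1 - 3))*(2*√2*√(-9)) = (-60*(-2))*(2*√2*(3*I)) = 120*(6*I*√2) = 720*I*√2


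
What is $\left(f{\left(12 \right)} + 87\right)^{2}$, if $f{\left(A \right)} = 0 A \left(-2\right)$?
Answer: $7569$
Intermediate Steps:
$f{\left(A \right)} = 0$ ($f{\left(A \right)} = 0 \left(-2\right) = 0$)
$\left(f{\left(12 \right)} + 87\right)^{2} = \left(0 + 87\right)^{2} = 87^{2} = 7569$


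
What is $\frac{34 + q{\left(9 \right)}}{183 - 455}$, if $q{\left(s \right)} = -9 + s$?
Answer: $- \frac{1}{8} \approx -0.125$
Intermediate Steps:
$\frac{34 + q{\left(9 \right)}}{183 - 455} = \frac{34 + \left(-9 + 9\right)}{183 - 455} = \frac{34 + 0}{-272} = 34 \left(- \frac{1}{272}\right) = - \frac{1}{8}$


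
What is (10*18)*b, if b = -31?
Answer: -5580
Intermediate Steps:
(10*18)*b = (10*18)*(-31) = 180*(-31) = -5580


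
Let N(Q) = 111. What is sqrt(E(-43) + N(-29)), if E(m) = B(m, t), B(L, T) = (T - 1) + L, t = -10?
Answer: sqrt(57) ≈ 7.5498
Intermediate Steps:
B(L, T) = -1 + L + T (B(L, T) = (-1 + T) + L = -1 + L + T)
E(m) = -11 + m (E(m) = -1 + m - 10 = -11 + m)
sqrt(E(-43) + N(-29)) = sqrt((-11 - 43) + 111) = sqrt(-54 + 111) = sqrt(57)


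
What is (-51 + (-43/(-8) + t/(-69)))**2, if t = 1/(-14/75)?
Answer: 3441582225/1658944 ≈ 2074.6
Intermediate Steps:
t = -75/14 (t = 1/(-14*1/75) = 1/(-14/75) = -75/14 ≈ -5.3571)
(-51 + (-43/(-8) + t/(-69)))**2 = (-51 + (-43/(-8) - 75/14/(-69)))**2 = (-51 + (-43*(-1/8) - 75/14*(-1/69)))**2 = (-51 + (43/8 + 25/322))**2 = (-51 + 7023/1288)**2 = (-58665/1288)**2 = 3441582225/1658944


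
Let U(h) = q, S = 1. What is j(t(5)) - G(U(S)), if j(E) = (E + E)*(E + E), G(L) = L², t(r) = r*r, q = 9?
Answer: 2419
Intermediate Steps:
U(h) = 9
t(r) = r²
j(E) = 4*E² (j(E) = (2*E)*(2*E) = 4*E²)
j(t(5)) - G(U(S)) = 4*(5²)² - 1*9² = 4*25² - 1*81 = 4*625 - 81 = 2500 - 81 = 2419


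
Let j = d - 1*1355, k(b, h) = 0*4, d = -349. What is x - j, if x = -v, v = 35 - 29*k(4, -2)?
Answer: 1669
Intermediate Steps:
k(b, h) = 0
j = -1704 (j = -349 - 1*1355 = -349 - 1355 = -1704)
v = 35 (v = 35 - 29*0 = 35 + 0 = 35)
x = -35 (x = -1*35 = -35)
x - j = -35 - 1*(-1704) = -35 + 1704 = 1669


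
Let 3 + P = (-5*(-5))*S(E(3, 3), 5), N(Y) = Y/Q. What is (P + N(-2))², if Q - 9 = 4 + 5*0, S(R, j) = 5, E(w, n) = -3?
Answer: 2509056/169 ≈ 14846.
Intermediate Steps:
Q = 13 (Q = 9 + (4 + 5*0) = 9 + (4 + 0) = 9 + 4 = 13)
N(Y) = Y/13
P = 122 (P = -3 - 5*(-5)*5 = -3 + 25*5 = -3 + 125 = 122)
(P + N(-2))² = (122 + (1/13)*(-2))² = (122 - 2/13)² = (1584/13)² = 2509056/169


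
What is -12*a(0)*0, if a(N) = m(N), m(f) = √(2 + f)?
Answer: 0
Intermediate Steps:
a(N) = √(2 + N)
-12*a(0)*0 = -12*√(2 + 0)*0 = -12*√2*0 = 0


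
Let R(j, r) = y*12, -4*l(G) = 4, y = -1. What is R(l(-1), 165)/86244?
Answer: -1/7187 ≈ -0.00013914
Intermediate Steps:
l(G) = -1 (l(G) = -¼*4 = -1)
R(j, r) = -12 (R(j, r) = -1*12 = -12)
R(l(-1), 165)/86244 = -12/86244 = -12*1/86244 = -1/7187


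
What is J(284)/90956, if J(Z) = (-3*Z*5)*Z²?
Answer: -85898640/22739 ≈ -3777.6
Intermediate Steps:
J(Z) = -15*Z³ (J(Z) = (-15*Z)*Z² = -15*Z³)
J(284)/90956 = -15*284³/90956 = -15*22906304*(1/90956) = -343594560*1/90956 = -85898640/22739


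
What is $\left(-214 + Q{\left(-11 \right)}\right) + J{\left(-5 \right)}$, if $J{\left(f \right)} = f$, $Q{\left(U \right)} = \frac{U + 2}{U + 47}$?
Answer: $- \frac{877}{4} \approx -219.25$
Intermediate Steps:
$Q{\left(U \right)} = \frac{2 + U}{47 + U}$
$\left(-214 + Q{\left(-11 \right)}\right) + J{\left(-5 \right)} = \left(-214 + \frac{2 - 11}{47 - 11}\right) - 5 = \left(-214 + \frac{1}{36} \left(-9\right)\right) - 5 = \left(-214 - \frac{1}{4}\right) - 5 = - \frac{857}{4} - 5 = - \frac{877}{4}$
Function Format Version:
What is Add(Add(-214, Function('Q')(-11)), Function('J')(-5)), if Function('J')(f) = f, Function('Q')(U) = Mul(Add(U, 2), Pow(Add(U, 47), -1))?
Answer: Rational(-877, 4) ≈ -219.25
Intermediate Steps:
Function('Q')(U) = Mul(Pow(Add(47, U), -1), Add(2, U)) (Function('Q')(U) = Mul(Add(2, U), Pow(Add(47, U), -1)) = Mul(Pow(Add(47, U), -1), Add(2, U)))
Add(Add(-214, Function('Q')(-11)), Function('J')(-5)) = Add(Add(-214, Mul(Pow(Add(47, -11), -1), Add(2, -11))), -5) = Add(Add(-214, Mul(Pow(36, -1), -9)), -5) = Add(Add(-214, Mul(Rational(1, 36), -9)), -5) = Add(Add(-214, Rational(-1, 4)), -5) = Add(Rational(-857, 4), -5) = Rational(-877, 4)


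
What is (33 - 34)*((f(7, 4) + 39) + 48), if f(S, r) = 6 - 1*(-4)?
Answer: -97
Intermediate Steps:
f(S, r) = 10 (f(S, r) = 6 + 4 = 10)
(33 - 34)*((f(7, 4) + 39) + 48) = (33 - 34)*((10 + 39) + 48) = -(49 + 48) = -1*97 = -97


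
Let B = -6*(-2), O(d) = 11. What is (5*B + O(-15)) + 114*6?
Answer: 755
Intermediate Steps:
B = 12
(5*B + O(-15)) + 114*6 = (5*12 + 11) + 114*6 = (60 + 11) + 684 = 71 + 684 = 755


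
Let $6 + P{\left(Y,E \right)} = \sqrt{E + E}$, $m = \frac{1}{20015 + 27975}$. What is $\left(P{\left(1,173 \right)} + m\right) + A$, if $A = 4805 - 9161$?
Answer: $- \frac{209332379}{47990} + \sqrt{346} \approx -4343.4$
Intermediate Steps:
$m = \frac{1}{47990} \approx 2.0838 \cdot 10^{-5}$
$A = -4356$ ($A = 4805 - 9161 = -4356$)
$P{\left(Y,E \right)} = -6 + \sqrt{2} \sqrt{E}$ ($P{\left(Y,E \right)} = -6 + \sqrt{E + E} = -6 + \sqrt{2 E} = -6 + \sqrt{2} \sqrt{E}$)
$\left(P{\left(1,173 \right)} + m\right) + A = \left(\left(-6 + \sqrt{2} \sqrt{173}\right) + \frac{1}{47990}\right) - 4356 = \left(\left(-6 + \sqrt{346}\right) + \frac{1}{47990}\right) - 4356 = \left(- \frac{287939}{47990} + \sqrt{346}\right) - 4356 = - \frac{209332379}{47990} + \sqrt{346}$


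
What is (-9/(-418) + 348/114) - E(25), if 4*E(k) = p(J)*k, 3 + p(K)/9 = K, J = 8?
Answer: -232555/836 ≈ -278.18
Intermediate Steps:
p(K) = -27 + 9*K
E(k) = 45*k/4 (E(k) = ((-27 + 9*8)*k)/4 = ((-27 + 72)*k)/4 = (45*k)/4 = 45*k/4)
(-9/(-418) + 348/114) - E(25) = (-9/(-418) + 348/114) - 45*25/4 = (-9*(-1/418) + 348*(1/114)) - 1*1125/4 = (9/418 + 58/19) - 1125/4 = 1285/418 - 1125/4 = -232555/836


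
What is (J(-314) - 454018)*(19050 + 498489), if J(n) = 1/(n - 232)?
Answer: -42764908122277/182 ≈ -2.3497e+11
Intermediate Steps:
J(n) = 1/(-232 + n)
(J(-314) - 454018)*(19050 + 498489) = (1/(-232 - 314) - 454018)*(19050 + 498489) = (1/(-546) - 454018)*517539 = (-1/546 - 454018)*517539 = -247893829/546*517539 = -42764908122277/182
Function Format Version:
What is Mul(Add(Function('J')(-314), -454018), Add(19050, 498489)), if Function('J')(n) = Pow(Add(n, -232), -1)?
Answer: Rational(-42764908122277, 182) ≈ -2.3497e+11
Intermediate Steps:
Function('J')(n) = Pow(Add(-232, n), -1)
Mul(Add(Function('J')(-314), -454018), Add(19050, 498489)) = Mul(Add(Pow(Add(-232, -314), -1), -454018), Add(19050, 498489)) = Mul(Add(Pow(-546, -1), -454018), 517539) = Mul(Add(Rational(-1, 546), -454018), 517539) = Mul(Rational(-247893829, 546), 517539) = Rational(-42764908122277, 182)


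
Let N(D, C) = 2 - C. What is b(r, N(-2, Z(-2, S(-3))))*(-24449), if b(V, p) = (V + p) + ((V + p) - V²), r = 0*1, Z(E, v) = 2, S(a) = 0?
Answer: 0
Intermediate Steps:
r = 0
b(V, p) = -V² + 2*V + 2*p (b(V, p) = (V + p) + (V + p - V²) = -V² + 2*V + 2*p)
b(r, N(-2, Z(-2, S(-3))))*(-24449) = (-1*0² + 2*0 + 2*(2 - 1*2))*(-24449) = (-1*0 + 0 + 2*(2 - 2))*(-24449) = (0 + 0 + 2*0)*(-24449) = (0 + 0 + 0)*(-24449) = 0*(-24449) = 0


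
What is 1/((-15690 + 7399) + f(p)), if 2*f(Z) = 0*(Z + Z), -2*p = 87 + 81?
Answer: -1/8291 ≈ -0.00012061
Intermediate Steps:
p = -84 (p = -(87 + 81)/2 = -½*168 = -84)
f(Z) = 0 (f(Z) = (0*(Z + Z))/2 = (0*(2*Z))/2 = (½)*0 = 0)
1/((-15690 + 7399) + f(p)) = 1/((-15690 + 7399) + 0) = 1/(-8291 + 0) = 1/(-8291) = -1/8291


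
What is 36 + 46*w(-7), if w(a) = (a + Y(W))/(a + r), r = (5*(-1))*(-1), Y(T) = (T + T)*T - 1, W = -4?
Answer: -516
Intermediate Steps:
Y(T) = -1 + 2*T**2 (Y(T) = (2*T)*T - 1 = 2*T**2 - 1 = -1 + 2*T**2)
r = 5 (r = -5*(-1) = 5)
w(a) = (31 + a)/(5 + a) (w(a) = (a + (-1 + 2*(-4)**2))/(a + 5) = (a + (-1 + 2*16))/(5 + a) = (a + (-1 + 32))/(5 + a) = (a + 31)/(5 + a) = (31 + a)/(5 + a))
36 + 46*w(-7) = 36 + 46*((31 - 7)/(5 - 7)) = 36 + 46*(24/(-2)) = 36 + 46*(-1/2*24) = 36 + 46*(-12) = 36 - 552 = -516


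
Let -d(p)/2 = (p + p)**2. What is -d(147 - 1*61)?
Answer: 59168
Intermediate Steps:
d(p) = -8*p**2 (d(p) = -2*(p + p)**2 = -2*4*p**2 = -8*p**2)
-d(147 - 1*61) = -(-8)*(147 - 1*61)**2 = -(-8)*(147 - 61)**2 = -(-8)*86**2 = -(-8)*7396 = -1*(-59168) = 59168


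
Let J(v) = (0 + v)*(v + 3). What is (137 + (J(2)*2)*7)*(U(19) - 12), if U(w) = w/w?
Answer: -3047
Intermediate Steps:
J(v) = v*(3 + v)
U(w) = 1
(137 + (J(2)*2)*7)*(U(19) - 12) = (137 + ((2*(3 + 2))*2)*7)*(1 - 12) = (137 + ((2*5)*2)*7)*(-11) = (137 + (10*2)*7)*(-11) = (137 + 20*7)*(-11) = (137 + 140)*(-11) = 277*(-11) = -3047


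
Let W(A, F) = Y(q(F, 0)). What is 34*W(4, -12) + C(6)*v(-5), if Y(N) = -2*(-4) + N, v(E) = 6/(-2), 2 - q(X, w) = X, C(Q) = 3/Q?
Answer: 1493/2 ≈ 746.50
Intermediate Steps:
q(X, w) = 2 - X
v(E) = -3 (v(E) = 6*(-1/2) = -3)
Y(N) = 8 + N
W(A, F) = 10 - F (W(A, F) = 8 + (2 - F) = 10 - F)
34*W(4, -12) + C(6)*v(-5) = 34*(10 - 1*(-12)) + (3/6)*(-3) = 34*(10 + 12) + (3*(1/6))*(-3) = 34*22 + (1/2)*(-3) = 748 - 3/2 = 1493/2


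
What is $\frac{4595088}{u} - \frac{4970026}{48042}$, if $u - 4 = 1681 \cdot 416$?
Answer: $- \frac{5022811673}{51845325} \approx -96.881$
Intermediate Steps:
$u = 699300$ ($u = 4 + 1681 \cdot 416 = 4 + 699296 = 699300$)
$\frac{4595088}{u} - \frac{4970026}{48042} = \frac{4595088}{699300} - \frac{4970026}{48042} = 4595088 \cdot \frac{1}{699300} - \frac{2485013}{24021} = \frac{382924}{58275} - \frac{2485013}{24021} = - \frac{5022811673}{51845325}$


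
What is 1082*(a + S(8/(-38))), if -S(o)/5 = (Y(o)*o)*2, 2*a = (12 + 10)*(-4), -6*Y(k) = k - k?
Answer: -47608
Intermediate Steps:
Y(k) = 0 (Y(k) = -(k - k)/6 = -⅙*0 = 0)
a = -44 (a = ((12 + 10)*(-4))/2 = (22*(-4))/2 = (½)*(-88) = -44)
S(o) = 0 (S(o) = -5*0*o*2 = -0*2 = -5*0 = 0)
1082*(a + S(8/(-38))) = 1082*(-44 + 0) = 1082*(-44) = -47608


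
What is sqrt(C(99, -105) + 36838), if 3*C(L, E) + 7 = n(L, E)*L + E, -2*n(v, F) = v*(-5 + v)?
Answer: I*sqrt(1050735)/3 ≈ 341.68*I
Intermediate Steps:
n(v, F) = -v*(-5 + v)/2
C(L, E) = -7/3 + E/3 + L**2*(5 - L)/6 (C(L, E) = -7/3 + ((L*(5 - L)/2)*L + E)/3 = -7/3 + (L**2*(5 - L)/2 + E)/3 = -7/3 + (E + L**2*(5 - L)/2)/3 = -7/3 + (E/3 + L**2*(5 - L)/6) = -7/3 + E/3 + L**2*(5 - L)/6)
sqrt(C(99, -105) + 36838) = sqrt((-7/3 + (1/3)*(-105) + (1/6)*99**2*(5 - 1*99)) + 36838) = sqrt((-7/3 - 35 + (1/6)*9801*(5 - 99)) + 36838) = sqrt((-7/3 - 35 + (1/6)*9801*(-94)) + 36838) = sqrt((-7/3 - 35 - 153549) + 36838) = sqrt(-460759/3 + 36838) = sqrt(-350245/3) = I*sqrt(1050735)/3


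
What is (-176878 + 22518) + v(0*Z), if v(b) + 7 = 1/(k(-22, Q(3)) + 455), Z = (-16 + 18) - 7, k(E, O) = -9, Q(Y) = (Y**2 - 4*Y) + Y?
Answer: -68847681/446 ≈ -1.5437e+5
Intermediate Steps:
Q(Y) = Y**2 - 3*Y
Z = -5 (Z = 2 - 7 = -5)
v(b) = -3121/446 (v(b) = -7 + 1/(-9 + 455) = -7 + 1/446 = -3121/446)
(-176878 + 22518) + v(0*Z) = (-176878 + 22518) - 3121/446 = -154360 - 3121/446 = -68847681/446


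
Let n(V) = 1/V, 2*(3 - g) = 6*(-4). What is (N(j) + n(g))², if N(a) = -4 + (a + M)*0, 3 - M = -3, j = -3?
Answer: 3481/225 ≈ 15.471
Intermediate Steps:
M = 6 (M = 3 - 1*(-3) = 3 + 3 = 6)
N(a) = -4 (N(a) = -4 + (a + 6)*0 = -4 + (6 + a)*0 = -4 + 0 = -4)
g = 15 (g = 3 - 3*(-4) = 3 - ½*(-24) = 3 + 12 = 15)
(N(j) + n(g))² = (-4 + 1/15)² = (-59/15)² = 3481/225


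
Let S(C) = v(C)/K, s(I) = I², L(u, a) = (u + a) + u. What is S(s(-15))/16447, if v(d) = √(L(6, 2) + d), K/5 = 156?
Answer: √239/12828660 ≈ 1.2051e-6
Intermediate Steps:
K = 780 (K = 5*156 = 780)
L(u, a) = a + 2*u (L(u, a) = (a + u) + u = a + 2*u)
v(d) = √(14 + d) (v(d) = √((2 + 2*6) + d) = √((2 + 12) + d) = √(14 + d))
S(C) = √(14 + C)/780
S(s(-15))/16447 = (√(14 + (-15)²)/780)/16447 = (√(14 + 225)/780)*(1/16447) = (√239/780)*(1/16447) = √239/12828660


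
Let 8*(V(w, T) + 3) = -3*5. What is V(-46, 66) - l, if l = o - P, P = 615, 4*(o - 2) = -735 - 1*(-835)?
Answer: 4665/8 ≈ 583.13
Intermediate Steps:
V(w, T) = -39/8 (V(w, T) = -3 + (-3*5)/8 = -3 + (⅛)*(-15) = -3 - 15/8 = -39/8)
o = 27 (o = 2 + (-735 - 1*(-835))/4 = 2 + (-735 + 835)/4 = 2 + (¼)*100 = 2 + 25 = 27)
l = -588 (l = 27 - 1*615 = 27 - 615 = -588)
V(-46, 66) - l = -39/8 - 1*(-588) = -39/8 + 588 = 4665/8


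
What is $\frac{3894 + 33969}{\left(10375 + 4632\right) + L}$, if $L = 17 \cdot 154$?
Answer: $\frac{12621}{5875} \approx 2.1483$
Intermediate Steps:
$L = 2618$
$\frac{3894 + 33969}{\left(10375 + 4632\right) + L} = \frac{3894 + 33969}{\left(10375 + 4632\right) + 2618} = \frac{37863}{15007 + 2618} = \frac{37863}{17625} = 37863 \cdot \frac{1}{17625} = \frac{12621}{5875}$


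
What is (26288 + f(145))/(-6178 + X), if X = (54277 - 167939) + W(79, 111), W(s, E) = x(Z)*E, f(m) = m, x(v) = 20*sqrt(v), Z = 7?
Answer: -5656662/25584155 - 2934063*sqrt(7)/716356340 ≈ -0.23194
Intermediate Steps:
W(s, E) = 20*E*sqrt(7) (W(s, E) = (20*sqrt(7))*E = 20*E*sqrt(7))
X = -113662 + 2220*sqrt(7) (X = (54277 - 167939) + 20*111*sqrt(7) = -113662 + 2220*sqrt(7) ≈ -1.0779e+5)
(26288 + f(145))/(-6178 + X) = (26288 + 145)/(-6178 + (-113662 + 2220*sqrt(7))) = 26433/(-119840 + 2220*sqrt(7))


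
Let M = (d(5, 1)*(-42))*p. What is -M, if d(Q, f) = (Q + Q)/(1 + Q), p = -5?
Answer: -350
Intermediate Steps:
d(Q, f) = 2*Q/(1 + Q) (d(Q, f) = (2*Q)/(1 + Q) = 2*Q/(1 + Q))
M = 350 (M = ((2*5/(1 + 5))*(-42))*(-5) = ((2*5/6)*(-42))*(-5) = ((2*5*(⅙))*(-42))*(-5) = ((5/3)*(-42))*(-5) = -70*(-5) = 350)
-M = -1*350 = -350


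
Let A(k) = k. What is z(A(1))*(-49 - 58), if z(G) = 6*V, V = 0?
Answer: 0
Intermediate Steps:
z(G) = 0 (z(G) = 6*0 = 0)
z(A(1))*(-49 - 58) = 0*(-49 - 58) = 0*(-107) = 0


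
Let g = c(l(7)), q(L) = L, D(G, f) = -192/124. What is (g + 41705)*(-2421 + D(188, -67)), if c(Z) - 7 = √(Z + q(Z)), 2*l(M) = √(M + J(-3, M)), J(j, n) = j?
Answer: -3132529488/31 - 75099*√2/31 ≈ -1.0105e+8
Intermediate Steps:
D(G, f) = -48/31 (D(G, f) = -192*1/124 = -48/31)
l(M) = √(-3 + M)/2 (l(M) = √(M - 3)/2 = √(-3 + M)/2)
c(Z) = 7 + √2*√Z (c(Z) = 7 + √(Z + Z) = 7 + √(2*Z) = 7 + √2*√Z)
g = 7 + √2 (g = 7 + √2*√(√(-3 + 7)/2) = 7 + √2*√(√4/2) = 7 + √2*√((½)*2) = 7 + √2*√1 = 7 + √2*1 = 7 + √2 ≈ 8.4142)
(g + 41705)*(-2421 + D(188, -67)) = ((7 + √2) + 41705)*(-2421 - 48/31) = (41712 + √2)*(-75099/31) = -3132529488/31 - 75099*√2/31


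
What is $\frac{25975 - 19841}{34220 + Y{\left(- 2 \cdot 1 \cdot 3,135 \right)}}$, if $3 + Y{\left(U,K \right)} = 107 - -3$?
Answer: $\frac{6134}{34327} \approx 0.17869$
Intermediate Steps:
$Y{\left(U,K \right)} = 107$ ($Y{\left(U,K \right)} = -3 + \left(107 - -3\right) = -3 + \left(107 + 3\right) = -3 + 110 = 107$)
$\frac{25975 - 19841}{34220 + Y{\left(- 2 \cdot 1 \cdot 3,135 \right)}} = \frac{25975 - 19841}{34220 + 107} = \frac{6134}{34327}$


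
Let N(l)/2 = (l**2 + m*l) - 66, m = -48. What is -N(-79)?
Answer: -19934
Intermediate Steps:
N(l) = -132 - 96*l + 2*l**2 (N(l) = 2*((l**2 - 48*l) - 66) = 2*(-66 + l**2 - 48*l) = -132 - 96*l + 2*l**2)
-N(-79) = -(-132 - 96*(-79) + 2*(-79)**2) = -(-132 + 7584 + 2*6241) = -(-132 + 7584 + 12482) = -1*19934 = -19934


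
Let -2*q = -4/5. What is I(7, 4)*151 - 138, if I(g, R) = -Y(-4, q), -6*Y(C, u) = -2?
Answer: -565/3 ≈ -188.33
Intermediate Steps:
q = ⅖ (q = -(-2)/5 = -½*(-⅘) = ⅖ ≈ 0.40000)
Y(C, u) = ⅓ (Y(C, u) = -⅙*(-2) = ⅓)
I(g, R) = -⅓ (I(g, R) = -1*⅓ = -⅓)
I(7, 4)*151 - 138 = -⅓*151 - 138 = -151/3 - 138 = -565/3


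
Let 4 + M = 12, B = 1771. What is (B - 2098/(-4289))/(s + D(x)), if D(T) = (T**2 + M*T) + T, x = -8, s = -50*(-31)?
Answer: 2532639/2204546 ≈ 1.1488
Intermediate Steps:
M = 8 (M = -4 + 12 = 8)
s = 1550
D(T) = T**2 + 9*T (D(T) = (T**2 + 8*T) + T = T**2 + 9*T)
(B - 2098/(-4289))/(s + D(x)) = (1771 - 2098/(-4289))/(1550 - 8*(9 - 8)) = (1771 - 2098*(-1/4289))/(1550 - 8*1) = (1771 + 2098/4289)/(1550 - 8) = (7597917/4289)/1542 = (7597917/4289)*(1/1542) = 2532639/2204546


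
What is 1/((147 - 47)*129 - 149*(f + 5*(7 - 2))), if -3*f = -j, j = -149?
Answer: 3/49726 ≈ 6.0331e-5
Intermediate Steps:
f = -149/3 (f = -(-1)*(-149)/3 = -⅓*149 = -149/3 ≈ -49.667)
1/((147 - 47)*129 - 149*(f + 5*(7 - 2))) = 1/((147 - 47)*129 - 149*(-149/3 + 5*(7 - 2))) = 1/(100*129 - 149*(-149/3 + 5*5)) = 1/(12900 - 149*(-149/3 + 25)) = 1/(12900 - 149*(-74/3)) = 1/(12900 + 11026/3) = 1/(49726/3) = 3/49726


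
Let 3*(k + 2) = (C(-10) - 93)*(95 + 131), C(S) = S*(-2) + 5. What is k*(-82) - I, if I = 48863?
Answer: 1114079/3 ≈ 3.7136e+5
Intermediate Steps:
C(S) = 5 - 2*S (C(S) = -2*S + 5 = 5 - 2*S)
k = -15374/3 (k = -2 + (((5 - 2*(-10)) - 93)*(95 + 131))/3 = -2 + (((5 + 20) - 93)*226)/3 = -2 + ((25 - 93)*226)/3 = -2 + (-68*226)/3 = -2 + (⅓)*(-15368) = -2 - 15368/3 = -15374/3 ≈ -5124.7)
k*(-82) - I = -15374/3*(-82) - 1*48863 = 1260668/3 - 48863 = 1114079/3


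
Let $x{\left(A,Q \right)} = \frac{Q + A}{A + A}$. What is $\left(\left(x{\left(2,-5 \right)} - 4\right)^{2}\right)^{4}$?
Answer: $\frac{16983563041}{65536} \approx 2.5915 \cdot 10^{5}$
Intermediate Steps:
$x{\left(A,Q \right)} = \frac{A + Q}{2 A}$
$\left(\left(x{\left(2,-5 \right)} - 4\right)^{2}\right)^{4} = \left(\left(\frac{2 - 5}{2 \cdot 2} - 4\right)^{2}\right)^{4} = \left(\left(\frac{1}{2} \cdot \frac{1}{2} \left(-3\right) - 4\right)^{2}\right)^{4} = \left(\left(- \frac{3}{4} - 4\right)^{2}\right)^{4} = \left(\left(- \frac{19}{4}\right)^{2}\right)^{4} = \left(\frac{361}{16}\right)^{4} = \frac{16983563041}{65536}$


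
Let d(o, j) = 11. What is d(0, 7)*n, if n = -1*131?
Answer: -1441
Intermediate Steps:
n = -131
d(0, 7)*n = 11*(-131) = -1441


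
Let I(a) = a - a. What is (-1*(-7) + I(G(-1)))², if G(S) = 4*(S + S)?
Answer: 49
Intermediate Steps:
G(S) = 8*S (G(S) = 4*(2*S) = 8*S)
I(a) = 0
(-1*(-7) + I(G(-1)))² = (-1*(-7) + 0)² = (7 + 0)² = 7² = 49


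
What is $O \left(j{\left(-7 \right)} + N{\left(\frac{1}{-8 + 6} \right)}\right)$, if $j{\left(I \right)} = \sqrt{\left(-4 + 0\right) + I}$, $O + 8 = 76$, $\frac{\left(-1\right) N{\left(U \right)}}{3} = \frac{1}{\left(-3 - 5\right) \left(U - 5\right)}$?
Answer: $- \frac{51}{11} + 68 i \sqrt{11} \approx -4.6364 + 225.53 i$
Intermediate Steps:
$N{\left(U \right)} = - \frac{3}{40 - 8 U}$ ($N{\left(U \right)} = - \frac{3}{\left(-3 - 5\right) \left(U - 5\right)} = - \frac{3}{\left(-8\right) \left(-5 + U\right)} = - \frac{3}{40 - 8 U}$)
$O = 68$ ($O = -8 + 76 = 68$)
$j{\left(I \right)} = \sqrt{-4 + I}$
$O \left(j{\left(-7 \right)} + N{\left(\frac{1}{-8 + 6} \right)}\right) = 68 \left(\sqrt{-4 - 7} + \frac{3}{8 \left(-5 + \frac{1}{-8 + 6}\right)}\right) = 68 \left(\sqrt{-11} + \frac{3}{8 \left(-5 + \frac{1}{-2}\right)}\right) = 68 \left(i \sqrt{11} + \frac{3}{8 \left(-5 - \frac{1}{2}\right)}\right) = 68 \left(i \sqrt{11} + \frac{3}{8 \left(- \frac{11}{2}\right)}\right) = 68 \left(i \sqrt{11} + \frac{3}{8} \left(- \frac{2}{11}\right)\right) = 68 \left(i \sqrt{11} - \frac{3}{44}\right) = 68 \left(- \frac{3}{44} + i \sqrt{11}\right) = - \frac{51}{11} + 68 i \sqrt{11}$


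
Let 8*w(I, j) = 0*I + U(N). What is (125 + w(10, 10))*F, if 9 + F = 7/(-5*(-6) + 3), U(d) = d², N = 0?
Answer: -36250/33 ≈ -1098.5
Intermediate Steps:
w(I, j) = 0 (w(I, j) = (0*I + 0²)/8 = (0 + 0)/8 = (⅛)*0 = 0)
F = -290/33 (F = -9 + 7/(-5*(-6) + 3) = -9 + 7/(30 + 3) = -9 + 7/33 = -290/33 ≈ -8.7879)
(125 + w(10, 10))*F = (125 + 0)*(-290/33) = 125*(-290/33) = -36250/33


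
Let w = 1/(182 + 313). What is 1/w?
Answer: 495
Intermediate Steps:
w = 1/495 ≈ 0.0020202
1/w = 1/(1/495) = 495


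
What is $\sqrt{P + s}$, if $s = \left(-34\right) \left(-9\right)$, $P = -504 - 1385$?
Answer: $i \sqrt{1583} \approx 39.787 i$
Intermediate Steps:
$P = -1889$ ($P = -504 - 1385 = -1889$)
$s = 306$
$\sqrt{P + s} = \sqrt{-1889 + 306} = \sqrt{-1583} = i \sqrt{1583}$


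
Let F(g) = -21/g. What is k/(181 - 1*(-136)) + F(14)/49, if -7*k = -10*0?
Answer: -3/98 ≈ -0.030612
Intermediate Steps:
k = 0 (k = -(-10)*0/7 = -⅐*0 = 0)
k/(181 - 1*(-136)) + F(14)/49 = 0/(181 - 1*(-136)) - 21/14/49 = 0/(181 + 136) - 21*1/14*(1/49) = 0/317 - 3/2*1/49 = 0*(1/317) - 3/98 = 0 - 3/98 = -3/98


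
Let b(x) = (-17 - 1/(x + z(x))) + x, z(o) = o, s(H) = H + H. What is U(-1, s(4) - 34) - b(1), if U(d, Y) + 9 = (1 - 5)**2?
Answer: 47/2 ≈ 23.500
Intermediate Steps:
s(H) = 2*H
U(d, Y) = 7 (U(d, Y) = -9 + (1 - 5)**2 = -9 + (-4)**2 = -9 + 16 = 7)
b(x) = -17 + x - 1/(2*x) (b(x) = (-17 - 1/(x + x)) + x = (-17 - 1/(2*x)) + x = -17 + x - 1/(2*x))
U(-1, s(4) - 34) - b(1) = 7 - (-17 + 1 - 1/2/1) = 7 - (-17 + 1 - 1/2*1) = 7 - (-17 + 1 - 1/2) = 7 - 1*(-33/2) = 7 + 33/2 = 47/2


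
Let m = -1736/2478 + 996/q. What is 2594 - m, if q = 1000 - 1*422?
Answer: 132638572/51153 ≈ 2593.0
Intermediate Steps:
q = 578 (q = 1000 - 422 = 578)
m = 52310/51153 (m = -1736/2478 + 996/578 = -1736*1/2478 + 996*(1/578) = -124/177 + 498/289 = 52310/51153 ≈ 1.0226)
2594 - m = 2594 - 1*52310/51153 = 2594 - 52310/51153 = 132638572/51153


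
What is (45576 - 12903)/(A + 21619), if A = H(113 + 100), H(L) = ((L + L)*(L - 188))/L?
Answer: 10891/7223 ≈ 1.5078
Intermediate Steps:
H(L) = -376 + 2*L (H(L) = ((2*L)*(-188 + L))/L = (2*L*(-188 + L))/L = -376 + 2*L)
A = 50 (A = -376 + 2*(113 + 100) = -376 + 2*213 = -376 + 426 = 50)
(45576 - 12903)/(A + 21619) = (45576 - 12903)/(50 + 21619) = 32673/21669 = 32673*(1/21669) = 10891/7223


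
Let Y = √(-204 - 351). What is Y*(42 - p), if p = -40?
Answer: 82*I*√555 ≈ 1931.8*I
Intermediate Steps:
Y = I*√555 (Y = √(-555) = I*√555 ≈ 23.558*I)
Y*(42 - p) = (I*√555)*(42 - 1*(-40)) = (I*√555)*(42 + 40) = (I*√555)*82 = 82*I*√555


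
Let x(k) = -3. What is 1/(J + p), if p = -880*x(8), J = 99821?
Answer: 1/102461 ≈ 9.7598e-6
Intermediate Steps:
p = 2640 (p = -880*(-3) = 2640)
1/(J + p) = 1/(99821 + 2640) = 1/102461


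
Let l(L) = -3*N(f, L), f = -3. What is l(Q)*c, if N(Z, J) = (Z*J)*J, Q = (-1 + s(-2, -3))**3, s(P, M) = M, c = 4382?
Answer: 161538048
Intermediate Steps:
Q = -64 (Q = (-1 - 3)**3 = (-4)**3 = -64)
N(Z, J) = Z*J**2 (N(Z, J) = (J*Z)*J = Z*J**2)
l(L) = 9*L**2 (l(L) = -(-9)*L**2 = 9*L**2)
l(Q)*c = (9*(-64)**2)*4382 = (9*4096)*4382 = 36864*4382 = 161538048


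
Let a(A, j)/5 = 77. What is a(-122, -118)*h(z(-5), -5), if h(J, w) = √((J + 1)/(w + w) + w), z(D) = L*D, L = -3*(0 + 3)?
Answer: 308*I*√15 ≈ 1192.9*I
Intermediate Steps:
a(A, j) = 385 (a(A, j) = 5*77 = 385)
L = -9 (L = -3*3 = -9)
z(D) = -9*D
h(J, w) = √(w + (1 + J)/(2*w)) (h(J, w) = √((1 + J)/((2*w)) + w) = √((1 + J)*(1/(2*w)) + w) = √((1 + J)/(2*w) + w) = √(w + (1 + J)/(2*w)))
a(-122, -118)*h(z(-5), -5) = 385*(√2*√((1 - 9*(-5) + 2*(-5)²)/(-5))/2) = 385*(√2*√(-(1 + 45 + 2*25)/5)/2) = 385*(√2*√(-(1 + 45 + 50)/5)/2) = 385*(√2*√(-⅕*96)/2) = 385*(√2*√(-96/5)/2) = 385*(√2*(4*I*√30/5)/2) = 385*(4*I*√15/5) = 308*I*√15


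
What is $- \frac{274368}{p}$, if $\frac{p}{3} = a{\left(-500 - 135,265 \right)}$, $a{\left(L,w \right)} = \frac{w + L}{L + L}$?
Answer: $- \frac{11614912}{37} \approx -3.1392 \cdot 10^{5}$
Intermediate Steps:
$a{\left(L,w \right)} = \frac{L + w}{2 L}$
$p = \frac{111}{127}$ ($p = 3 \frac{\left(-500 - 135\right) + 265}{2 \left(-500 - 135\right)} = 3 \frac{-635 + 265}{2 \left(-635\right)} = 3 \cdot \frac{1}{2} \left(- \frac{1}{635}\right) \left(-370\right) = 3 \cdot \frac{37}{127} = \frac{111}{127} \approx 0.87402$)
$- \frac{274368}{p} = - \frac{274368}{\frac{111}{127}} = \left(-274368\right) \frac{127}{111} = - \frac{11614912}{37}$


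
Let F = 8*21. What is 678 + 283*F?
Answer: 48222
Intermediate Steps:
F = 168
678 + 283*F = 678 + 283*168 = 678 + 47544 = 48222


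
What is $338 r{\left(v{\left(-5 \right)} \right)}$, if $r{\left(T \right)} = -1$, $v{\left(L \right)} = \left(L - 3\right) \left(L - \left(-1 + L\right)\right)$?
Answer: $-338$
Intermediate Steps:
$v{\left(L \right)} = -3 + L$ ($v{\left(L \right)} = \left(-3 + L\right) 1 = -3 + L$)
$338 r{\left(v{\left(-5 \right)} \right)} = 338 \left(-1\right) = -338$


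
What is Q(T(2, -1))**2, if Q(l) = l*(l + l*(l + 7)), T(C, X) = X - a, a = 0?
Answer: 49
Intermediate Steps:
T(C, X) = X (T(C, X) = X - 1*0 = X + 0 = X)
Q(l) = l*(l + l*(7 + l))
Q(T(2, -1))**2 = ((-1)**2*(8 - 1))**2 = (1*7)**2 = 7**2 = 49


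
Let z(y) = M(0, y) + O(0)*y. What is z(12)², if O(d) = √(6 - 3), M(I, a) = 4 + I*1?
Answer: 448 + 96*√3 ≈ 614.28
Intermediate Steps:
M(I, a) = 4 + I
O(d) = √3
z(y) = 4 + y*√3 (z(y) = (4 + 0) + √3*y = 4 + y*√3)
z(12)² = (4 + 12*√3)²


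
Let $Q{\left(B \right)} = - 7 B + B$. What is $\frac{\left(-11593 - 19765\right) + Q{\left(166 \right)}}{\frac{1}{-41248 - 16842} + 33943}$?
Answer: $- \frac{1879443860}{1971748869} \approx -0.95319$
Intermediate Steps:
$Q{\left(B \right)} = - 6 B$
$\frac{\left(-11593 - 19765\right) + Q{\left(166 \right)}}{\frac{1}{-41248 - 16842} + 33943} = \frac{\left(-11593 - 19765\right) - 996}{\frac{1}{-41248 - 16842} + 33943} = \frac{-31358 - 996}{\frac{1}{-58090} + 33943} = - \frac{32354}{- \frac{1}{58090} + 33943} = - \frac{32354}{\frac{1971748869}{58090}} = \left(-32354\right) \frac{58090}{1971748869} = - \frac{1879443860}{1971748869}$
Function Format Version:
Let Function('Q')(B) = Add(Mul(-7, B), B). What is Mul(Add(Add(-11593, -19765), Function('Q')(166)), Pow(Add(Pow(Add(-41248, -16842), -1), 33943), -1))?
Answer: Rational(-1879443860, 1971748869) ≈ -0.95319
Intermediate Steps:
Function('Q')(B) = Mul(-6, B)
Mul(Add(Add(-11593, -19765), Function('Q')(166)), Pow(Add(Pow(Add(-41248, -16842), -1), 33943), -1)) = Mul(Add(Add(-11593, -19765), Mul(-6, 166)), Pow(Add(Pow(Add(-41248, -16842), -1), 33943), -1)) = Mul(Add(-31358, -996), Pow(Add(Pow(-58090, -1), 33943), -1)) = Mul(-32354, Pow(Add(Rational(-1, 58090), 33943), -1)) = Mul(-32354, Pow(Rational(1971748869, 58090), -1)) = Mul(-32354, Rational(58090, 1971748869)) = Rational(-1879443860, 1971748869)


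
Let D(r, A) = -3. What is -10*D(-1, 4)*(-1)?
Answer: -30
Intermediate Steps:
-10*D(-1, 4)*(-1) = -10*(-3)*(-1) = 30*(-1) = -30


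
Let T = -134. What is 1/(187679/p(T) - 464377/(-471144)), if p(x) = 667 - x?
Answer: 1877544/441770153 ≈ 0.0042500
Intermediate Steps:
1/(187679/p(T) - 464377/(-471144)) = 1/(187679/(667 - 1*(-134)) - 464377/(-471144)) = 1/(187679/(667 + 134) - 464377*(-1/471144)) = 1/(187679/801 + 6931/7032) = 1/(441770153/1877544) = 1877544/441770153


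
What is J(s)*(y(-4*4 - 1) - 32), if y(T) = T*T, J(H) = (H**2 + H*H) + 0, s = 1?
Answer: 514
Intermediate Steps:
J(H) = 2*H**2 (J(H) = (H**2 + H**2) + 0 = 2*H**2 + 0 = 2*H**2)
y(T) = T**2
J(s)*(y(-4*4 - 1) - 32) = (2*1**2)*((-4*4 - 1)**2 - 32) = (2*1)*((-16 - 1)**2 - 32) = 2*((-17)**2 - 32) = 2*(289 - 32) = 2*257 = 514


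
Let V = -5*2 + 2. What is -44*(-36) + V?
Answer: 1576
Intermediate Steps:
V = -8 (V = -10 + 2 = -8)
-44*(-36) + V = -44*(-36) - 8 = 1584 - 8 = 1576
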